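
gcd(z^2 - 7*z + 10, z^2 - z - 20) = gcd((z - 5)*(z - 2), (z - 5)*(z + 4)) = z - 5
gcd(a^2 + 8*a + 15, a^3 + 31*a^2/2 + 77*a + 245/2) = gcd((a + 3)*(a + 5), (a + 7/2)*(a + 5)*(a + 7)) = a + 5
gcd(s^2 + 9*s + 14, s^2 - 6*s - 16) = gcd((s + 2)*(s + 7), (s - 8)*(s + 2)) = s + 2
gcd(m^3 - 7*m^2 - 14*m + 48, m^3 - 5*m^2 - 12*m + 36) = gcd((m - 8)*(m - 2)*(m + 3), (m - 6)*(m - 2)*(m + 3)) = m^2 + m - 6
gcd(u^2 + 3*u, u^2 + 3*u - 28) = 1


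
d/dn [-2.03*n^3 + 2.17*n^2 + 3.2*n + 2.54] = -6.09*n^2 + 4.34*n + 3.2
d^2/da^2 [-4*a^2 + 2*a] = -8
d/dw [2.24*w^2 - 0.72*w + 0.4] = 4.48*w - 0.72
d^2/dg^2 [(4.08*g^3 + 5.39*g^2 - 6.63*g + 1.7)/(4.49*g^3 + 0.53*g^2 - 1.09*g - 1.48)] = (197.907526*g^6 - 682.16121*g^5 + 800.22576*g^4 + 519.877338*g^3 - 510.88812*g^2 + 84.30606*g + 51.710044)/(90.518849*g^9 + 32.054559*g^8 - 62.139804*g^7 - 104.925205*g^6 - 6.046572*g^5 + 44.101491*g^4 + 33.339635*g^3 - 1.792428*g^2 - 7.162608*g - 3.241792)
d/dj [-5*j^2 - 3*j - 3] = -10*j - 3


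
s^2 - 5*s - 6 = (s - 6)*(s + 1)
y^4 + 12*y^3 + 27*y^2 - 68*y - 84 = (y - 2)*(y + 1)*(y + 6)*(y + 7)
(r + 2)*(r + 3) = r^2 + 5*r + 6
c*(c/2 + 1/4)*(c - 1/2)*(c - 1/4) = c^4/2 - c^3/8 - c^2/8 + c/32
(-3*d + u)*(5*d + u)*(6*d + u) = -90*d^3 - 3*d^2*u + 8*d*u^2 + u^3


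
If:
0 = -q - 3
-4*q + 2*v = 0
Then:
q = -3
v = -6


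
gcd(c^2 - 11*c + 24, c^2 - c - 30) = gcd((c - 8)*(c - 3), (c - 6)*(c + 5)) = 1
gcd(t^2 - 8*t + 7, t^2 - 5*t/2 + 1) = 1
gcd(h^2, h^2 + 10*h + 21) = 1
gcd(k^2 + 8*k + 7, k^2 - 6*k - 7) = k + 1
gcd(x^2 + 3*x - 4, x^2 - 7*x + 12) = 1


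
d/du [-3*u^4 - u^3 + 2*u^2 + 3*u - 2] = -12*u^3 - 3*u^2 + 4*u + 3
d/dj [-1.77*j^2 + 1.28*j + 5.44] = 1.28 - 3.54*j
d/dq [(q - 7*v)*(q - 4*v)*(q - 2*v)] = 3*q^2 - 26*q*v + 50*v^2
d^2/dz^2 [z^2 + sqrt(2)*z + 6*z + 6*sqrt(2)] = 2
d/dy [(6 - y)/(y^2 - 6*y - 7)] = (-y^2 + 6*y + 2*(y - 6)*(y - 3) + 7)/(-y^2 + 6*y + 7)^2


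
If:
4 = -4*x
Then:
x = -1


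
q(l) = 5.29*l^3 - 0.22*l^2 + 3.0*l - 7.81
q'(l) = 15.87*l^2 - 0.44*l + 3.0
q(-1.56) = -33.11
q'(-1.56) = 42.31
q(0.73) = -3.68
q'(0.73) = 11.14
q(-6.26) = -1332.92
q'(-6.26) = 627.66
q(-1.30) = -23.70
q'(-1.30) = 30.39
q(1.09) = 2.05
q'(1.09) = 21.38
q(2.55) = 86.12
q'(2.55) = 105.07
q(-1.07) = -17.75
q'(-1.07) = 21.64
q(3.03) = 146.42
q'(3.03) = 147.37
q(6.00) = 1144.91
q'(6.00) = 571.68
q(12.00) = 9137.63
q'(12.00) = 2283.00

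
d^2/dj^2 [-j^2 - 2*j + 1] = -2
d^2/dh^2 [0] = 0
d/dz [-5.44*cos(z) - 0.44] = 5.44*sin(z)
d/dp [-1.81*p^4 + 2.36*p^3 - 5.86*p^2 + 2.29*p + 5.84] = -7.24*p^3 + 7.08*p^2 - 11.72*p + 2.29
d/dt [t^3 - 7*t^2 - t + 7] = 3*t^2 - 14*t - 1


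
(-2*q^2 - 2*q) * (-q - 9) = 2*q^3 + 20*q^2 + 18*q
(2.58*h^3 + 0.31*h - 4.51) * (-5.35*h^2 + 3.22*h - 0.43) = -13.803*h^5 + 8.3076*h^4 - 2.7679*h^3 + 25.1267*h^2 - 14.6555*h + 1.9393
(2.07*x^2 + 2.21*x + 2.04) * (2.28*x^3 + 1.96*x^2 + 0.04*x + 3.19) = 4.7196*x^5 + 9.096*x^4 + 9.0656*x^3 + 10.6901*x^2 + 7.1315*x + 6.5076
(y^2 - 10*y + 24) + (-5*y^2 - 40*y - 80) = -4*y^2 - 50*y - 56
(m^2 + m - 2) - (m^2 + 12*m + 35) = -11*m - 37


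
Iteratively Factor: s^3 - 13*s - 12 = (s + 1)*(s^2 - s - 12) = (s - 4)*(s + 1)*(s + 3)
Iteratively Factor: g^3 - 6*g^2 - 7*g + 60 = (g - 5)*(g^2 - g - 12) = (g - 5)*(g - 4)*(g + 3)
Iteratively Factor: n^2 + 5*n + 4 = (n + 1)*(n + 4)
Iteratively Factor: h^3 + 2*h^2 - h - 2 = (h - 1)*(h^2 + 3*h + 2) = (h - 1)*(h + 1)*(h + 2)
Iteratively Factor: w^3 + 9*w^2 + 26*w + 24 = (w + 2)*(w^2 + 7*w + 12) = (w + 2)*(w + 4)*(w + 3)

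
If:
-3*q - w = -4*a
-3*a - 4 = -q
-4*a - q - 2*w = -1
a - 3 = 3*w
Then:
No Solution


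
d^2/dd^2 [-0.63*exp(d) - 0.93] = -0.63*exp(d)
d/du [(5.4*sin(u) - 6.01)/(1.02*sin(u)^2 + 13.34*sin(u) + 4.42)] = (-5.508*sin(u)^2 + 12.2604*sin(u) + 104.0414)*cos(u)/(1.0404*sin(u)^4 + 27.2136*sin(u)^3 + 186.9724*sin(u)^2 + 117.9256*sin(u) + 19.5364)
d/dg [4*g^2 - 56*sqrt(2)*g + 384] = 8*g - 56*sqrt(2)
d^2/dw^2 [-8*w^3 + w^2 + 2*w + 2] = 2 - 48*w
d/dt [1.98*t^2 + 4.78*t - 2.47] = 3.96*t + 4.78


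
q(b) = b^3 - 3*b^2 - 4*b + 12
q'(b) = 3*b^2 - 6*b - 4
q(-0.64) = 13.07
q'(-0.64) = 1.07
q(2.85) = -0.62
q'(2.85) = 3.27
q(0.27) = 10.72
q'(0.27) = -5.40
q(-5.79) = -259.52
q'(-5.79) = 131.31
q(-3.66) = -62.57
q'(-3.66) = 58.15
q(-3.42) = -49.41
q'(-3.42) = 51.61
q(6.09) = 102.24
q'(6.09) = 70.72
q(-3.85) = -74.13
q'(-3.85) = 63.57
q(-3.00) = -30.00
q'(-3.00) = 41.00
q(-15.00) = -3978.00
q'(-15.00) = 761.00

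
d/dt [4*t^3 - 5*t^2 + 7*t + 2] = 12*t^2 - 10*t + 7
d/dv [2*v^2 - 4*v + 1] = 4*v - 4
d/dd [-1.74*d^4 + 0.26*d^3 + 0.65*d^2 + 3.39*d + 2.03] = -6.96*d^3 + 0.78*d^2 + 1.3*d + 3.39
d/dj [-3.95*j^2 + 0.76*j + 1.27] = 0.76 - 7.9*j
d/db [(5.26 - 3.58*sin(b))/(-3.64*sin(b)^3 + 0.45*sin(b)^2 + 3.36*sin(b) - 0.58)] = (-26.0624*sin(b)^3 + 59.0502*sin(b)^2 - 4.734*sin(b) - 15.5972)*cos(b)/(13.2496*sin(b)^6 - 3.276*sin(b)^5 - 24.2583*sin(b)^4 + 7.2464*sin(b)^3 + 10.7676*sin(b)^2 - 3.8976*sin(b) + 0.3364)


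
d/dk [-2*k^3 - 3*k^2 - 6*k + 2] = -6*k^2 - 6*k - 6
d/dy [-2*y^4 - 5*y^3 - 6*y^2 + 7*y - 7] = -8*y^3 - 15*y^2 - 12*y + 7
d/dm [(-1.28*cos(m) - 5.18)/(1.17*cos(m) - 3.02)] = -9.9262*sin(m)/(1.17*cos(m) - 3.02)^2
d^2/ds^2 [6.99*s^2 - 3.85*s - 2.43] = 13.9800000000000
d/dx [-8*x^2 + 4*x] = 4 - 16*x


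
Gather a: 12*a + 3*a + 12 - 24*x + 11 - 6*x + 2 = 15*a - 30*x + 25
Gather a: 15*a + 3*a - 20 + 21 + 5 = 18*a + 6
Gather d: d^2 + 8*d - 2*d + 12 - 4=d^2 + 6*d + 8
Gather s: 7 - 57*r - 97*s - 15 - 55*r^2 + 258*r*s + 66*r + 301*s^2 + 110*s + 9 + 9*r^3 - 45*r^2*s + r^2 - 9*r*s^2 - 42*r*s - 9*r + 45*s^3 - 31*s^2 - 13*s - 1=9*r^3 - 54*r^2 + 45*s^3 + s^2*(270 - 9*r) + s*(-45*r^2 + 216*r)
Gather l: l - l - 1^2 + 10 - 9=0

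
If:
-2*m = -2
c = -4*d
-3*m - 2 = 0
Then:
No Solution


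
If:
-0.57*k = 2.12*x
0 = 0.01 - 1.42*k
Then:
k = 0.01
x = -0.00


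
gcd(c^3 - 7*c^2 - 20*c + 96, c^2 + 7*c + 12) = c + 4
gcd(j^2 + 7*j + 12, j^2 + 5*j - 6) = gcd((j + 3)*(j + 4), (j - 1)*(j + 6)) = 1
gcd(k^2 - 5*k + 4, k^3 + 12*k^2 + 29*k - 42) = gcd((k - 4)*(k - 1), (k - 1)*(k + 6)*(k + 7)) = k - 1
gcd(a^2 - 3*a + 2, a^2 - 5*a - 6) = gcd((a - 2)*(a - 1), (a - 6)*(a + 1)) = 1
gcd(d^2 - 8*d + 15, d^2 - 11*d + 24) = d - 3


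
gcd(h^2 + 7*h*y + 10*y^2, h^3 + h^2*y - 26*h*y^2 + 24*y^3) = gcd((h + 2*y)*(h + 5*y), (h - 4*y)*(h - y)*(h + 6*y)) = 1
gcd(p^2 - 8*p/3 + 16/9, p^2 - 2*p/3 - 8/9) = p - 4/3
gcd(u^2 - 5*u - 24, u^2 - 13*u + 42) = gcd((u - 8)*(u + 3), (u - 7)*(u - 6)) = 1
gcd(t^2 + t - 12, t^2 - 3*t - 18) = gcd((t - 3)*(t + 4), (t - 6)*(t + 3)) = 1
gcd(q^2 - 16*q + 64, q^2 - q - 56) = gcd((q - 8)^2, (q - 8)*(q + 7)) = q - 8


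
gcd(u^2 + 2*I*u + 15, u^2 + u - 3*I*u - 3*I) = u - 3*I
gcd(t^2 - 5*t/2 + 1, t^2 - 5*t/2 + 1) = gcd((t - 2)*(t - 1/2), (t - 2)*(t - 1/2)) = t^2 - 5*t/2 + 1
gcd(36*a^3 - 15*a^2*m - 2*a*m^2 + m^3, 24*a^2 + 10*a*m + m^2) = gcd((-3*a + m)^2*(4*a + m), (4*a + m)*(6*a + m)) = 4*a + m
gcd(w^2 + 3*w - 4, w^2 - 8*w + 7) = w - 1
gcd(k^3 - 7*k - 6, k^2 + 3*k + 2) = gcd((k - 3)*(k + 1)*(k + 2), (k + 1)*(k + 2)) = k^2 + 3*k + 2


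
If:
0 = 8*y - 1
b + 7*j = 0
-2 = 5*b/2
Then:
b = -4/5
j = 4/35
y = 1/8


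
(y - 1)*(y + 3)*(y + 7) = y^3 + 9*y^2 + 11*y - 21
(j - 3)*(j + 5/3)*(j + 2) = j^3 + 2*j^2/3 - 23*j/3 - 10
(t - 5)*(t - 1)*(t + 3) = t^3 - 3*t^2 - 13*t + 15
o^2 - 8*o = o*(o - 8)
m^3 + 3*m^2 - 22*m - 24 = (m - 4)*(m + 1)*(m + 6)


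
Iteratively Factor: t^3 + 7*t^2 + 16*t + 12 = (t + 2)*(t^2 + 5*t + 6) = (t + 2)*(t + 3)*(t + 2)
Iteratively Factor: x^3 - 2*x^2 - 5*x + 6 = (x + 2)*(x^2 - 4*x + 3) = (x - 1)*(x + 2)*(x - 3)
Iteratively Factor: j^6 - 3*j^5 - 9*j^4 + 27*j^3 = (j)*(j^5 - 3*j^4 - 9*j^3 + 27*j^2) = j^2*(j^4 - 3*j^3 - 9*j^2 + 27*j) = j^2*(j - 3)*(j^3 - 9*j) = j^2*(j - 3)*(j + 3)*(j^2 - 3*j) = j^2*(j - 3)^2*(j + 3)*(j)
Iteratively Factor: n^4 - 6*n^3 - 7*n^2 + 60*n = (n + 3)*(n^3 - 9*n^2 + 20*n) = (n - 5)*(n + 3)*(n^2 - 4*n) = n*(n - 5)*(n + 3)*(n - 4)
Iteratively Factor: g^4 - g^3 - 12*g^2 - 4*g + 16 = (g - 4)*(g^3 + 3*g^2 - 4) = (g - 4)*(g + 2)*(g^2 + g - 2) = (g - 4)*(g + 2)^2*(g - 1)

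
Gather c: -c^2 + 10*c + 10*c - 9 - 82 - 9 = -c^2 + 20*c - 100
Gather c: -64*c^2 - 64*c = -64*c^2 - 64*c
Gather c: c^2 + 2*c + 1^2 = c^2 + 2*c + 1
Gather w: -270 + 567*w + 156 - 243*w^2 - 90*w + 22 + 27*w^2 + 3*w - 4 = -216*w^2 + 480*w - 96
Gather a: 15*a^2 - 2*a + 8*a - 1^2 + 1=15*a^2 + 6*a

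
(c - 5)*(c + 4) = c^2 - c - 20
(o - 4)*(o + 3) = o^2 - o - 12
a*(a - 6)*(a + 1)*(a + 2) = a^4 - 3*a^3 - 16*a^2 - 12*a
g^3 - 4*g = g*(g - 2)*(g + 2)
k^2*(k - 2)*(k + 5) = k^4 + 3*k^3 - 10*k^2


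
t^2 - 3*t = t*(t - 3)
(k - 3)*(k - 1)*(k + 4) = k^3 - 13*k + 12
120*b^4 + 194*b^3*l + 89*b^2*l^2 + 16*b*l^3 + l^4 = (b + l)*(4*b + l)*(5*b + l)*(6*b + l)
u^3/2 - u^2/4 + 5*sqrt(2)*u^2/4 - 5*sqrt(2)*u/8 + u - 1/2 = (u/2 + sqrt(2))*(u - 1/2)*(u + sqrt(2)/2)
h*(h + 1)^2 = h^3 + 2*h^2 + h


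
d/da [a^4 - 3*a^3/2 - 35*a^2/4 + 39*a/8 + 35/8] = 4*a^3 - 9*a^2/2 - 35*a/2 + 39/8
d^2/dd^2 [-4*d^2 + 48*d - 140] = -8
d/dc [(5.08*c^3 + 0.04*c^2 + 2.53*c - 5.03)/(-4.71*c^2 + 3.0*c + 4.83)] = (-23.9268*c^4 + 30.48*c^3 + 85.6455*c^2 - 46.9962*c + 27.3099)/(22.1841*c^4 - 28.26*c^3 - 36.4986*c^2 + 28.98*c + 23.3289)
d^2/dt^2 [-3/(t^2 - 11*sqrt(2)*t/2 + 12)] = 12*(4*t^2 - 22*sqrt(2)*t - (4*t - 11*sqrt(2))^2 + 48)/(2*t^2 - 11*sqrt(2)*t + 24)^3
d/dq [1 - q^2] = -2*q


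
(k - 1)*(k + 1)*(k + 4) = k^3 + 4*k^2 - k - 4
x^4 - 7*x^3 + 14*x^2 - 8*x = x*(x - 4)*(x - 2)*(x - 1)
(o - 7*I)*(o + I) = o^2 - 6*I*o + 7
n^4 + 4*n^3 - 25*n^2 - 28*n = n*(n - 4)*(n + 1)*(n + 7)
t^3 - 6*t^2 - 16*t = t*(t - 8)*(t + 2)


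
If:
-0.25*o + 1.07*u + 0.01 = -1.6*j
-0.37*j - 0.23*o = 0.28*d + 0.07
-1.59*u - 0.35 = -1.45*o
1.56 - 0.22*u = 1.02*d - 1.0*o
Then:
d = 0.01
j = 1.05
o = -2.00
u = -2.05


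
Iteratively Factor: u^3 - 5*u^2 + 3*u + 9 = (u - 3)*(u^2 - 2*u - 3) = (u - 3)*(u + 1)*(u - 3)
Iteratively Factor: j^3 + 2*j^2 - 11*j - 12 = (j - 3)*(j^2 + 5*j + 4) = (j - 3)*(j + 4)*(j + 1)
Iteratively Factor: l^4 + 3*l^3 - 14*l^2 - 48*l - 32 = (l + 1)*(l^3 + 2*l^2 - 16*l - 32) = (l - 4)*(l + 1)*(l^2 + 6*l + 8) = (l - 4)*(l + 1)*(l + 4)*(l + 2)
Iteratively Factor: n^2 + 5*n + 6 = (n + 3)*(n + 2)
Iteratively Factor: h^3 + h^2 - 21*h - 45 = (h - 5)*(h^2 + 6*h + 9) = (h - 5)*(h + 3)*(h + 3)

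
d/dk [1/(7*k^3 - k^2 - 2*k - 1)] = (-21*k^2 + 2*k + 2)/(-7*k^3 + k^2 + 2*k + 1)^2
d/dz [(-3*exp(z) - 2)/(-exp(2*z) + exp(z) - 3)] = (-(2*exp(z) - 1)*(3*exp(z) + 2) + 3*exp(2*z) - 3*exp(z) + 9)*exp(z)/(exp(2*z) - exp(z) + 3)^2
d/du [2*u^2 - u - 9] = 4*u - 1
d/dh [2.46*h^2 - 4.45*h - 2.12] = 4.92*h - 4.45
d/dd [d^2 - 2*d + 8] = 2*d - 2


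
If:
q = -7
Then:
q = -7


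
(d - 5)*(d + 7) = d^2 + 2*d - 35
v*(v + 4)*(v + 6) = v^3 + 10*v^2 + 24*v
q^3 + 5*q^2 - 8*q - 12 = (q - 2)*(q + 1)*(q + 6)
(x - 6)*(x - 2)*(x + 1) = x^3 - 7*x^2 + 4*x + 12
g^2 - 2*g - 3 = (g - 3)*(g + 1)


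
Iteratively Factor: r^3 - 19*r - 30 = (r + 2)*(r^2 - 2*r - 15) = (r + 2)*(r + 3)*(r - 5)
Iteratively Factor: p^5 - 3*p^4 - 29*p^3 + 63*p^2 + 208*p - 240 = (p - 5)*(p^4 + 2*p^3 - 19*p^2 - 32*p + 48) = (p - 5)*(p - 4)*(p^3 + 6*p^2 + 5*p - 12) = (p - 5)*(p - 4)*(p + 4)*(p^2 + 2*p - 3) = (p - 5)*(p - 4)*(p + 3)*(p + 4)*(p - 1)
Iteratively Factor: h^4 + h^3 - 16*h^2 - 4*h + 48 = (h + 4)*(h^3 - 3*h^2 - 4*h + 12) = (h - 3)*(h + 4)*(h^2 - 4) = (h - 3)*(h + 2)*(h + 4)*(h - 2)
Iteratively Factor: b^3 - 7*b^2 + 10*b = (b - 2)*(b^2 - 5*b) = b*(b - 2)*(b - 5)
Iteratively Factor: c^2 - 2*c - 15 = (c + 3)*(c - 5)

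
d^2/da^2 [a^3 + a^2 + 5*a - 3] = 6*a + 2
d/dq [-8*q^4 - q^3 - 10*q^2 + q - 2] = -32*q^3 - 3*q^2 - 20*q + 1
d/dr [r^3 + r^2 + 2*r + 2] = 3*r^2 + 2*r + 2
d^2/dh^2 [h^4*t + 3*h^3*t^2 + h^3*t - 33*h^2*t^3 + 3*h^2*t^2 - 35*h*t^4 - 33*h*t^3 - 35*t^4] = 6*t*(2*h^2 + 3*h*t + h - 11*t^2 + t)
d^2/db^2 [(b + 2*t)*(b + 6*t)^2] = 6*b + 28*t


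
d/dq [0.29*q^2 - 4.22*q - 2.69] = 0.58*q - 4.22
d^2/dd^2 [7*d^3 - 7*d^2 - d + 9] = 42*d - 14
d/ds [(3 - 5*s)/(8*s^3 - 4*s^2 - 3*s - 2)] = (80*s^3 - 92*s^2 + 24*s + 19)/(64*s^6 - 64*s^5 - 32*s^4 - 8*s^3 + 25*s^2 + 12*s + 4)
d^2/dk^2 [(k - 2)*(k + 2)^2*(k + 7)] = 12*k^2 + 54*k + 20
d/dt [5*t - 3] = 5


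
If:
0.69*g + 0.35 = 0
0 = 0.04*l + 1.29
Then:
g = -0.51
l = -32.25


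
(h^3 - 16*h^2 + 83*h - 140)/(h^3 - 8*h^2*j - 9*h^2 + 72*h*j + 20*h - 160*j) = (h - 7)/(h - 8*j)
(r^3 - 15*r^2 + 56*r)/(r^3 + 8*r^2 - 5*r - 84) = r*(r^2 - 15*r + 56)/(r^3 + 8*r^2 - 5*r - 84)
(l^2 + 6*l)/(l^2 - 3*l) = (l + 6)/(l - 3)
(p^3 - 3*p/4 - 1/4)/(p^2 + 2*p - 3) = (p^2 + p + 1/4)/(p + 3)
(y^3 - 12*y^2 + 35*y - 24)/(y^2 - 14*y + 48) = (y^2 - 4*y + 3)/(y - 6)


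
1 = 1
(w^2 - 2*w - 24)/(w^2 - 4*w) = (w^2 - 2*w - 24)/(w*(w - 4))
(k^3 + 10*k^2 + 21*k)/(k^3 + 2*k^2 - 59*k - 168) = k/(k - 8)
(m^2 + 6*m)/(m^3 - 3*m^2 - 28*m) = (m + 6)/(m^2 - 3*m - 28)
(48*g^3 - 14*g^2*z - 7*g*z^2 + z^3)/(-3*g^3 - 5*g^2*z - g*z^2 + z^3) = (-48*g^3 + 14*g^2*z + 7*g*z^2 - z^3)/(3*g^3 + 5*g^2*z + g*z^2 - z^3)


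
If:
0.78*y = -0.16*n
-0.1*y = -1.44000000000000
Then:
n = -70.20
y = 14.40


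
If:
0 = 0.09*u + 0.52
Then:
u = -5.78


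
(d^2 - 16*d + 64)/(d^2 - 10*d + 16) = (d - 8)/(d - 2)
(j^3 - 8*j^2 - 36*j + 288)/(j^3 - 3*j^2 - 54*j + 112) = (j^2 - 36)/(j^2 + 5*j - 14)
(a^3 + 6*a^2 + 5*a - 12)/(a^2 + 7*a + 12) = a - 1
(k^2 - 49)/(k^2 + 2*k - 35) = (k - 7)/(k - 5)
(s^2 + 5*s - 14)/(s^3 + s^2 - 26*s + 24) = (s^2 + 5*s - 14)/(s^3 + s^2 - 26*s + 24)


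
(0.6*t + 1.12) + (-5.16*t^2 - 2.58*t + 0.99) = -5.16*t^2 - 1.98*t + 2.11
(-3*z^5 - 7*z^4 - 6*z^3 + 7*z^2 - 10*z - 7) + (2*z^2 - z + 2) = -3*z^5 - 7*z^4 - 6*z^3 + 9*z^2 - 11*z - 5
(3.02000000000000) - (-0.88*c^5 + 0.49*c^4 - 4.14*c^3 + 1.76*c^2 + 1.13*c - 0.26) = 0.88*c^5 - 0.49*c^4 + 4.14*c^3 - 1.76*c^2 - 1.13*c + 3.28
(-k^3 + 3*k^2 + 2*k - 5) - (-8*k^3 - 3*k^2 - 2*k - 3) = 7*k^3 + 6*k^2 + 4*k - 2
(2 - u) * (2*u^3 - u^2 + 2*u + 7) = -2*u^4 + 5*u^3 - 4*u^2 - 3*u + 14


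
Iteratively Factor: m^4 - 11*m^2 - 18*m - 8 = (m + 2)*(m^3 - 2*m^2 - 7*m - 4) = (m + 1)*(m + 2)*(m^2 - 3*m - 4) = (m + 1)^2*(m + 2)*(m - 4)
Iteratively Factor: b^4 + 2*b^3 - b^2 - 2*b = (b)*(b^3 + 2*b^2 - b - 2) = b*(b - 1)*(b^2 + 3*b + 2) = b*(b - 1)*(b + 2)*(b + 1)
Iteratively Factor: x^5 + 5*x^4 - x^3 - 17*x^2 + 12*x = (x)*(x^4 + 5*x^3 - x^2 - 17*x + 12) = x*(x - 1)*(x^3 + 6*x^2 + 5*x - 12) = x*(x - 1)^2*(x^2 + 7*x + 12) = x*(x - 1)^2*(x + 4)*(x + 3)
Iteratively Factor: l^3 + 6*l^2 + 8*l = (l + 4)*(l^2 + 2*l) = (l + 2)*(l + 4)*(l)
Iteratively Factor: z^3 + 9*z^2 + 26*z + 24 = (z + 2)*(z^2 + 7*z + 12) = (z + 2)*(z + 4)*(z + 3)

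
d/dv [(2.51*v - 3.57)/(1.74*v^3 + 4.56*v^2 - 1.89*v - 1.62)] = (-8.7348*v^3 + 7.1898*v^2 + 32.5584*v - 10.8135)/(3.0276*v^6 + 15.8688*v^5 + 14.2164*v^4 - 22.8744*v^3 - 11.2023*v^2 + 6.1236*v + 2.6244)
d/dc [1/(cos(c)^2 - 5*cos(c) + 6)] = (2*cos(c) - 5)*sin(c)/(cos(c)^2 - 5*cos(c) + 6)^2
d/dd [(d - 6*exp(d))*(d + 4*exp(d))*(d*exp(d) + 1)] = (d + 1)*(d - 6*exp(d))*(d + 4*exp(d))*exp(d) + (d - 6*exp(d))*(d*exp(d) + 1)*(4*exp(d) + 1) - (d + 4*exp(d))*(d*exp(d) + 1)*(6*exp(d) - 1)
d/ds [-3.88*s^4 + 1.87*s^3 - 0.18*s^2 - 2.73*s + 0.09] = -15.52*s^3 + 5.61*s^2 - 0.36*s - 2.73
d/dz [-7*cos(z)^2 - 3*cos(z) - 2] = (14*cos(z) + 3)*sin(z)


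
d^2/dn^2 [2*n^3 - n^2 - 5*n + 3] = 12*n - 2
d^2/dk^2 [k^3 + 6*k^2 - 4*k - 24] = 6*k + 12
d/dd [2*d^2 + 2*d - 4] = 4*d + 2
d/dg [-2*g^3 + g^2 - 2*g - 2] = -6*g^2 + 2*g - 2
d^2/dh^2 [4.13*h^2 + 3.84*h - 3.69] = 8.26000000000000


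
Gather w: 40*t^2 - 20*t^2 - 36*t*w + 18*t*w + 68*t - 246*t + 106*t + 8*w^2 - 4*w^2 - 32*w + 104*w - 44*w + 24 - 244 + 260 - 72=20*t^2 - 72*t + 4*w^2 + w*(28 - 18*t) - 32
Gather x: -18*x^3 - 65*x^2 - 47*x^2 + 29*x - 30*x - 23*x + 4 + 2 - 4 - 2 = -18*x^3 - 112*x^2 - 24*x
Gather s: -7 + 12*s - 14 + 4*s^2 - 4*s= 4*s^2 + 8*s - 21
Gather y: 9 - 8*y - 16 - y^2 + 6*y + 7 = -y^2 - 2*y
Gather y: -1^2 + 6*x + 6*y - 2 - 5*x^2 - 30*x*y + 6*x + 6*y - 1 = -5*x^2 + 12*x + y*(12 - 30*x) - 4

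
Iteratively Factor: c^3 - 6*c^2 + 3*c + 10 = (c - 5)*(c^2 - c - 2) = (c - 5)*(c + 1)*(c - 2)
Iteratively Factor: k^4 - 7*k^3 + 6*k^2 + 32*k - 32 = (k - 4)*(k^3 - 3*k^2 - 6*k + 8) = (k - 4)*(k + 2)*(k^2 - 5*k + 4) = (k - 4)*(k - 1)*(k + 2)*(k - 4)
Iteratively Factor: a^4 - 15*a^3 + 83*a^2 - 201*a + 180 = (a - 5)*(a^3 - 10*a^2 + 33*a - 36) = (a - 5)*(a - 3)*(a^2 - 7*a + 12) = (a - 5)*(a - 4)*(a - 3)*(a - 3)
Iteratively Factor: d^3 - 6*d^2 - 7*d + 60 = (d - 4)*(d^2 - 2*d - 15) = (d - 4)*(d + 3)*(d - 5)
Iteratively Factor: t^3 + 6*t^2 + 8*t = (t + 4)*(t^2 + 2*t) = (t + 2)*(t + 4)*(t)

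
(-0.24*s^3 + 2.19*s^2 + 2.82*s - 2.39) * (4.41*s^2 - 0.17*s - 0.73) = -1.0584*s^5 + 9.6987*s^4 + 12.2391*s^3 - 12.618*s^2 - 1.6523*s + 1.7447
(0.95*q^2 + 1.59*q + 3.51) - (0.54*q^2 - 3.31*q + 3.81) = 0.41*q^2 + 4.9*q - 0.3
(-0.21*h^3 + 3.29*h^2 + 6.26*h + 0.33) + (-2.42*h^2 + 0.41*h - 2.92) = -0.21*h^3 + 0.87*h^2 + 6.67*h - 2.59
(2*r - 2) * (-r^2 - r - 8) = -2*r^3 - 14*r + 16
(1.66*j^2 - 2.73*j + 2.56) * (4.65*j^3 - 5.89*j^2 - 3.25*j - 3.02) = 7.719*j^5 - 22.4719*j^4 + 22.5887*j^3 - 11.2191*j^2 - 0.0754000000000001*j - 7.7312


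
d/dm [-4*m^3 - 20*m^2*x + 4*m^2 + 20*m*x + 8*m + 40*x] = -12*m^2 - 40*m*x + 8*m + 20*x + 8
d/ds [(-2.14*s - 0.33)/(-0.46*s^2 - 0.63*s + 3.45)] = (0.9844*s^2 + 1.3482*s - (0.92*s + 0.63)*(2.14*s + 0.33) - 7.383)/(0.46*s^2 + 0.63*s - 3.45)^2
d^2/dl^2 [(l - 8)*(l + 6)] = 2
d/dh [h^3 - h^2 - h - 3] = 3*h^2 - 2*h - 1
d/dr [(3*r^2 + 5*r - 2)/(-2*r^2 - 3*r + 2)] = 1/(4*r^2 - 4*r + 1)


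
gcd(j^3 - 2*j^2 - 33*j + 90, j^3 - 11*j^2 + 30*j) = j - 5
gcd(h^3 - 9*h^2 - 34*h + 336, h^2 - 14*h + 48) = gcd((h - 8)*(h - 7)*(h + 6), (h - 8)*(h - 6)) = h - 8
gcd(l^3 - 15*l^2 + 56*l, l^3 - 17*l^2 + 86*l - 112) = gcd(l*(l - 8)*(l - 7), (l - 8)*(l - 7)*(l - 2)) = l^2 - 15*l + 56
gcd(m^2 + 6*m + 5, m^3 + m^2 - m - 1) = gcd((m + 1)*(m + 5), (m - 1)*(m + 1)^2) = m + 1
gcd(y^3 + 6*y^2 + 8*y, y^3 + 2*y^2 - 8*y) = y^2 + 4*y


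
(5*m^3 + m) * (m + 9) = 5*m^4 + 45*m^3 + m^2 + 9*m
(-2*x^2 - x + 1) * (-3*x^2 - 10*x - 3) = 6*x^4 + 23*x^3 + 13*x^2 - 7*x - 3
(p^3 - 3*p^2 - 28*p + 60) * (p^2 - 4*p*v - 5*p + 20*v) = p^5 - 4*p^4*v - 8*p^4 + 32*p^3*v - 13*p^3 + 52*p^2*v + 200*p^2 - 800*p*v - 300*p + 1200*v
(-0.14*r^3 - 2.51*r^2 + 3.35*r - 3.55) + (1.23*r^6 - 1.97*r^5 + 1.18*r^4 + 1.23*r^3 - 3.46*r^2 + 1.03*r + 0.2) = 1.23*r^6 - 1.97*r^5 + 1.18*r^4 + 1.09*r^3 - 5.97*r^2 + 4.38*r - 3.35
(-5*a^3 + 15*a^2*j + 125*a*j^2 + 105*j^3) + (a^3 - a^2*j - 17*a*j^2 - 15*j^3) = -4*a^3 + 14*a^2*j + 108*a*j^2 + 90*j^3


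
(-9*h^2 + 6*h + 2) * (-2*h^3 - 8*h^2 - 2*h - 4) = 18*h^5 + 60*h^4 - 34*h^3 + 8*h^2 - 28*h - 8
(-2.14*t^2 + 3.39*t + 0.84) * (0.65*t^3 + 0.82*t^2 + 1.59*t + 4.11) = -1.391*t^5 + 0.4487*t^4 - 0.0768000000000004*t^3 - 2.7165*t^2 + 15.2685*t + 3.4524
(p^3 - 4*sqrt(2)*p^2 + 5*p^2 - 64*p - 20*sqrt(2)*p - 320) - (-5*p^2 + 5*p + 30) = p^3 - 4*sqrt(2)*p^2 + 10*p^2 - 69*p - 20*sqrt(2)*p - 350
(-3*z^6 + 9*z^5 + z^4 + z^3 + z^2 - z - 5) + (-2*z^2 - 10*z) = -3*z^6 + 9*z^5 + z^4 + z^3 - z^2 - 11*z - 5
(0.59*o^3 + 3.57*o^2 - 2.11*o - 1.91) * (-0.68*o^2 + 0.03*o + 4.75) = -0.4012*o^5 - 2.4099*o^4 + 4.3444*o^3 + 18.193*o^2 - 10.0798*o - 9.0725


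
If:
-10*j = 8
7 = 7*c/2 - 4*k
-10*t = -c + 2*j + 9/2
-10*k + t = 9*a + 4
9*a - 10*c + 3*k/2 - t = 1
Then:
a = 231889/251100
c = 158/279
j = -4/5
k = -350/279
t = -6511/27900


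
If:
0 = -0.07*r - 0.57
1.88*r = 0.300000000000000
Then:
No Solution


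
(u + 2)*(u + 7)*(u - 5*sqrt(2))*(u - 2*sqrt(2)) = u^4 - 7*sqrt(2)*u^3 + 9*u^3 - 63*sqrt(2)*u^2 + 34*u^2 - 98*sqrt(2)*u + 180*u + 280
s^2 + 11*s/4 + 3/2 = (s + 3/4)*(s + 2)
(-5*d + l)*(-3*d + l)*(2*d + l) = 30*d^3 - d^2*l - 6*d*l^2 + l^3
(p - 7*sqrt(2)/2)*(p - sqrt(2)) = p^2 - 9*sqrt(2)*p/2 + 7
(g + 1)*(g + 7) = g^2 + 8*g + 7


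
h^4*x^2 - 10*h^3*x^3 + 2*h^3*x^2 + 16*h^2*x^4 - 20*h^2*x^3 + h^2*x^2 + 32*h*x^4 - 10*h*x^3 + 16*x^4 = (h - 8*x)*(h - 2*x)*(h*x + x)^2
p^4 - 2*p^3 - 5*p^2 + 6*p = p*(p - 3)*(p - 1)*(p + 2)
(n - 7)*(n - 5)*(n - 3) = n^3 - 15*n^2 + 71*n - 105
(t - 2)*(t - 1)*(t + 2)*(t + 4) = t^4 + 3*t^3 - 8*t^2 - 12*t + 16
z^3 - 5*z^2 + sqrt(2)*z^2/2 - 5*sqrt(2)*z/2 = z*(z - 5)*(z + sqrt(2)/2)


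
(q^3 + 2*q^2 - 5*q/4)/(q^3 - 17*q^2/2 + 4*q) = (q + 5/2)/(q - 8)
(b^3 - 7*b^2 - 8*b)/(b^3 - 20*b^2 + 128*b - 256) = b*(b + 1)/(b^2 - 12*b + 32)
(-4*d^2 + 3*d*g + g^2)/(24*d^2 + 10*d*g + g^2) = (-d + g)/(6*d + g)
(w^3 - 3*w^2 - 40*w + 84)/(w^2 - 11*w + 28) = (w^2 + 4*w - 12)/(w - 4)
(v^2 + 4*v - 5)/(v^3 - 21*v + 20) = 1/(v - 4)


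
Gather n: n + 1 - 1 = n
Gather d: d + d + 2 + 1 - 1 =2*d + 2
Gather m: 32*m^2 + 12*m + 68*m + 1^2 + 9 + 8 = 32*m^2 + 80*m + 18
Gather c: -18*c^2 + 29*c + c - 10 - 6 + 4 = -18*c^2 + 30*c - 12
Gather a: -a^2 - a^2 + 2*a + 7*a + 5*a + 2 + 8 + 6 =-2*a^2 + 14*a + 16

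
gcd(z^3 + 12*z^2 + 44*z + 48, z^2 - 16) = z + 4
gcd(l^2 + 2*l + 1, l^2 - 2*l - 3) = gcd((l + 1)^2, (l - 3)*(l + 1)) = l + 1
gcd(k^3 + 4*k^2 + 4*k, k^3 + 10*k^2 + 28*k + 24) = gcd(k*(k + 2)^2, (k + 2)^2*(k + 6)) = k^2 + 4*k + 4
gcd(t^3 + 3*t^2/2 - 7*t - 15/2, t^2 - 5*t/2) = t - 5/2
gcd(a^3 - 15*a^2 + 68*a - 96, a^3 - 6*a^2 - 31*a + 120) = a^2 - 11*a + 24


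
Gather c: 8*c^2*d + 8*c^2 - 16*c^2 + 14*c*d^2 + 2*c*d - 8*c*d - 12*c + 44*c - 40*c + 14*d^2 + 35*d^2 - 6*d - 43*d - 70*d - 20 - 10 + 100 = c^2*(8*d - 8) + c*(14*d^2 - 6*d - 8) + 49*d^2 - 119*d + 70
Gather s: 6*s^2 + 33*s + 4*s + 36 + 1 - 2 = 6*s^2 + 37*s + 35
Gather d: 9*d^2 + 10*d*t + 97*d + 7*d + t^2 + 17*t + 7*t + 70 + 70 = 9*d^2 + d*(10*t + 104) + t^2 + 24*t + 140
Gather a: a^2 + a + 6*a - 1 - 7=a^2 + 7*a - 8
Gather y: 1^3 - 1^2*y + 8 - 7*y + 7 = 16 - 8*y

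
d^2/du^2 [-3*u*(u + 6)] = -6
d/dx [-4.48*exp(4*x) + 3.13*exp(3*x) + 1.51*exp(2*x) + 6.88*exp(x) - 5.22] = (-17.92*exp(3*x) + 9.39*exp(2*x) + 3.02*exp(x) + 6.88)*exp(x)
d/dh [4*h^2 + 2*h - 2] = 8*h + 2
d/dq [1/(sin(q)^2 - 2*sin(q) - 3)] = 2*(1 - sin(q))*cos(q)/((sin(q) - 3)^2*(sin(q) + 1)^2)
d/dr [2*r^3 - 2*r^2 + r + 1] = 6*r^2 - 4*r + 1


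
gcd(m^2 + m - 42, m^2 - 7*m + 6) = m - 6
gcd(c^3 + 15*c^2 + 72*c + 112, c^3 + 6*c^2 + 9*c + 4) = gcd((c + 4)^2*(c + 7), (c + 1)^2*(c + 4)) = c + 4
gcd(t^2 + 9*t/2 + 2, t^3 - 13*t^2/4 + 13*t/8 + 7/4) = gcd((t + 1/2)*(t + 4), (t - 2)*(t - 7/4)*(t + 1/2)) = t + 1/2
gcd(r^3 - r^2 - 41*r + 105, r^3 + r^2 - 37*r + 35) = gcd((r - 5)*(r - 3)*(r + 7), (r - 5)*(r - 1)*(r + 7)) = r^2 + 2*r - 35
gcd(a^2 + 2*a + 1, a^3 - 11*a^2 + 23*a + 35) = a + 1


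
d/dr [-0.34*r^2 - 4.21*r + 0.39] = -0.68*r - 4.21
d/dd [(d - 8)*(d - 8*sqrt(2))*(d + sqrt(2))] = 3*d^2 - 14*sqrt(2)*d - 16*d - 16 + 56*sqrt(2)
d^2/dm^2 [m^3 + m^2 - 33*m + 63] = 6*m + 2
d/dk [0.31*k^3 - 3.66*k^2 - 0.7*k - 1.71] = 0.93*k^2 - 7.32*k - 0.7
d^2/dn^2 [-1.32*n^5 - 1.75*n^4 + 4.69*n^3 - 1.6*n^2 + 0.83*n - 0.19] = -26.4*n^3 - 21.0*n^2 + 28.14*n - 3.2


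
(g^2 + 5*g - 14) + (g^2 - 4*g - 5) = 2*g^2 + g - 19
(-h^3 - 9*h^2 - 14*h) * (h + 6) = -h^4 - 15*h^3 - 68*h^2 - 84*h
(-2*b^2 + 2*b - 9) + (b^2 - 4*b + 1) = -b^2 - 2*b - 8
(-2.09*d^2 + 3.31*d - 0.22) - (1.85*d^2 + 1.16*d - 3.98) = -3.94*d^2 + 2.15*d + 3.76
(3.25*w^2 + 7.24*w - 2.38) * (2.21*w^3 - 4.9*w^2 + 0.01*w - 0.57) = 7.1825*w^5 + 0.0753999999999984*w^4 - 40.7033*w^3 + 9.8819*w^2 - 4.1506*w + 1.3566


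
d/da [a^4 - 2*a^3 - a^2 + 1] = 2*a*(2*a^2 - 3*a - 1)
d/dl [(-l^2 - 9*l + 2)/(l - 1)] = (-l^2 + 2*l + 7)/(l^2 - 2*l + 1)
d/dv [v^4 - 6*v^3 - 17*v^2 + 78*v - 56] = 4*v^3 - 18*v^2 - 34*v + 78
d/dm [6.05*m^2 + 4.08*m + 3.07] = 12.1*m + 4.08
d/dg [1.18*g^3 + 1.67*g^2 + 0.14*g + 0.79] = 3.54*g^2 + 3.34*g + 0.14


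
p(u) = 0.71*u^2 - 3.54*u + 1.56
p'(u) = 1.42*u - 3.54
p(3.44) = -2.22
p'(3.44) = 1.34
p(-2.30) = 13.46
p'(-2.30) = -6.81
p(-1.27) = 7.20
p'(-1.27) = -5.34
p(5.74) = 4.63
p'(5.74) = 4.61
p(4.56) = 0.18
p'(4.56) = 2.94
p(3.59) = -2.00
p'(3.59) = 1.56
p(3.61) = -1.97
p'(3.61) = 1.59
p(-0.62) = 4.03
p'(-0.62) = -4.42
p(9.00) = 27.21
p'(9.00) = 9.24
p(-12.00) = 146.28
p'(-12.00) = -20.58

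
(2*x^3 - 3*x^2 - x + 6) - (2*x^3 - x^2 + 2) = -2*x^2 - x + 4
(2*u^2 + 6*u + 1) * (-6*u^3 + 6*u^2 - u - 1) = -12*u^5 - 24*u^4 + 28*u^3 - 2*u^2 - 7*u - 1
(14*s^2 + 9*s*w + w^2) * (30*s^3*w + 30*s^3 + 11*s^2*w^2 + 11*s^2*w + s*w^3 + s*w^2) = 420*s^5*w + 420*s^5 + 424*s^4*w^2 + 424*s^4*w + 143*s^3*w^3 + 143*s^3*w^2 + 20*s^2*w^4 + 20*s^2*w^3 + s*w^5 + s*w^4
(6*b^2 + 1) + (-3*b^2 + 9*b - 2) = 3*b^2 + 9*b - 1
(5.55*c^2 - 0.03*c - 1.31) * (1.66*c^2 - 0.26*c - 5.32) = 9.213*c^4 - 1.4928*c^3 - 31.6928*c^2 + 0.5002*c + 6.9692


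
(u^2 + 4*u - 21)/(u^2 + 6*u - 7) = (u - 3)/(u - 1)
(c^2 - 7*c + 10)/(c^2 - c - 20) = (c - 2)/(c + 4)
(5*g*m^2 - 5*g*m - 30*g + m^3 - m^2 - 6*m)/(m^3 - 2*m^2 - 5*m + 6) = (5*g + m)/(m - 1)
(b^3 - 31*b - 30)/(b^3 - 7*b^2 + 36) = (b^2 + 6*b + 5)/(b^2 - b - 6)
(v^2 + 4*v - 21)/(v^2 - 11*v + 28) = (v^2 + 4*v - 21)/(v^2 - 11*v + 28)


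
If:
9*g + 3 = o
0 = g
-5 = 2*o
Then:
No Solution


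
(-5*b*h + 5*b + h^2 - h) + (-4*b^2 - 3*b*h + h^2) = -4*b^2 - 8*b*h + 5*b + 2*h^2 - h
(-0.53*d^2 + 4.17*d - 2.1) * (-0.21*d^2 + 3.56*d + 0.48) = 0.1113*d^4 - 2.7625*d^3 + 15.0318*d^2 - 5.4744*d - 1.008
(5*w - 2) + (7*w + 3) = 12*w + 1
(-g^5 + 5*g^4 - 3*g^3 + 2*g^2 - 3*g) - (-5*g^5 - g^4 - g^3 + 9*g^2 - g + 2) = 4*g^5 + 6*g^4 - 2*g^3 - 7*g^2 - 2*g - 2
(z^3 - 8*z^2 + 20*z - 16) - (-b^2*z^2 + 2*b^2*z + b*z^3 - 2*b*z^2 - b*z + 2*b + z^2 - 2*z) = b^2*z^2 - 2*b^2*z - b*z^3 + 2*b*z^2 + b*z - 2*b + z^3 - 9*z^2 + 22*z - 16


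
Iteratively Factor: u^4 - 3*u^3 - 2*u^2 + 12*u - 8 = (u - 2)*(u^3 - u^2 - 4*u + 4) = (u - 2)*(u - 1)*(u^2 - 4) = (u - 2)^2*(u - 1)*(u + 2)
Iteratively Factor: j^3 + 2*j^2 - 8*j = (j + 4)*(j^2 - 2*j) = j*(j + 4)*(j - 2)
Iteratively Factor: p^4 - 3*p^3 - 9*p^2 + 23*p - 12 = (p - 4)*(p^3 + p^2 - 5*p + 3) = (p - 4)*(p - 1)*(p^2 + 2*p - 3) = (p - 4)*(p - 1)^2*(p + 3)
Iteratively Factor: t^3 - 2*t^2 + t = (t - 1)*(t^2 - t) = (t - 1)^2*(t)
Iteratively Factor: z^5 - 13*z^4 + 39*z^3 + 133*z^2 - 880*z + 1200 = (z - 5)*(z^4 - 8*z^3 - z^2 + 128*z - 240) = (z - 5)*(z + 4)*(z^3 - 12*z^2 + 47*z - 60) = (z - 5)*(z - 4)*(z + 4)*(z^2 - 8*z + 15) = (z - 5)^2*(z - 4)*(z + 4)*(z - 3)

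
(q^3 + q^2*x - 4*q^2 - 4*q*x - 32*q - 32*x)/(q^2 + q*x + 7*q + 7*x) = (q^2 - 4*q - 32)/(q + 7)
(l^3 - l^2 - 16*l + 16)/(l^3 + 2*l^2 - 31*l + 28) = (l + 4)/(l + 7)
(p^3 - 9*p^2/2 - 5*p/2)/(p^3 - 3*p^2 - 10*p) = (p + 1/2)/(p + 2)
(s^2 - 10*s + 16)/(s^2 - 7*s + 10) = (s - 8)/(s - 5)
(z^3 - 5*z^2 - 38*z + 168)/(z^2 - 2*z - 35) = (z^2 + 2*z - 24)/(z + 5)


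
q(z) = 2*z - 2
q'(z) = 2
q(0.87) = -0.26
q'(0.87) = 2.00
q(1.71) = 1.42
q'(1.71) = 2.00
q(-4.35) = -10.70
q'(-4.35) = 2.00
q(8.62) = 15.24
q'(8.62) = 2.00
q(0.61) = -0.78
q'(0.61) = 2.00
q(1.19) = 0.38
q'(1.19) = 2.00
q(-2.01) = -6.02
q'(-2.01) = 2.00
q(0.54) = -0.92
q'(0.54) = 2.00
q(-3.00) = -8.00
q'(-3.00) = 2.00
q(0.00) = -2.00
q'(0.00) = 2.00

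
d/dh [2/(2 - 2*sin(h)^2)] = 2*sin(h)/cos(h)^3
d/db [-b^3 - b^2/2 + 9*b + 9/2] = -3*b^2 - b + 9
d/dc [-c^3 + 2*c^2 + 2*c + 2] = -3*c^2 + 4*c + 2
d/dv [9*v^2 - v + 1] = 18*v - 1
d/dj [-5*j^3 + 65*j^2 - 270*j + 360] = -15*j^2 + 130*j - 270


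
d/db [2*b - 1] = 2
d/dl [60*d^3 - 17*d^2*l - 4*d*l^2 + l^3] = -17*d^2 - 8*d*l + 3*l^2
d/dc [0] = 0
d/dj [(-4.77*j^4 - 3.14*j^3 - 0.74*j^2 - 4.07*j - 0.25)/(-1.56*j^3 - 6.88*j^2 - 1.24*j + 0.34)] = (7.4412*j^6 + 65.6352*j^5 + 38.1932*j^4 - 11.3984*j^3 - 31.4568*j^2 - 3.9432*j - 1.6938)/(2.4336*j^6 + 21.4656*j^5 + 51.2032*j^4 + 16.0016*j^3 - 3.1408*j^2 - 0.8432*j + 0.1156)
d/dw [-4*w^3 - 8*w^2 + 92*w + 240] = -12*w^2 - 16*w + 92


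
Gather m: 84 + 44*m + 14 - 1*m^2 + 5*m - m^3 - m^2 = -m^3 - 2*m^2 + 49*m + 98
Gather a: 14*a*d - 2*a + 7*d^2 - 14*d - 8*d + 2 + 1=a*(14*d - 2) + 7*d^2 - 22*d + 3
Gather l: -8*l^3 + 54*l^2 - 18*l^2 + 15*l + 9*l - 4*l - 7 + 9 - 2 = -8*l^3 + 36*l^2 + 20*l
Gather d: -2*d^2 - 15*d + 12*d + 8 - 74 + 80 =-2*d^2 - 3*d + 14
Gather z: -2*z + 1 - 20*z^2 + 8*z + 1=-20*z^2 + 6*z + 2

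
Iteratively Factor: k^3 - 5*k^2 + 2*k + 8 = (k - 4)*(k^2 - k - 2) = (k - 4)*(k + 1)*(k - 2)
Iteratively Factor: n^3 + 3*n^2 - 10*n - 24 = (n - 3)*(n^2 + 6*n + 8) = (n - 3)*(n + 4)*(n + 2)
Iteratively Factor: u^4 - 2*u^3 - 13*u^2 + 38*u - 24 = (u - 2)*(u^3 - 13*u + 12) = (u - 3)*(u - 2)*(u^2 + 3*u - 4) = (u - 3)*(u - 2)*(u - 1)*(u + 4)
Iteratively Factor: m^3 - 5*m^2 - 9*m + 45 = (m + 3)*(m^2 - 8*m + 15) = (m - 5)*(m + 3)*(m - 3)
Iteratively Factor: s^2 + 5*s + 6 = (s + 2)*(s + 3)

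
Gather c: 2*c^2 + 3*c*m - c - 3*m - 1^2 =2*c^2 + c*(3*m - 1) - 3*m - 1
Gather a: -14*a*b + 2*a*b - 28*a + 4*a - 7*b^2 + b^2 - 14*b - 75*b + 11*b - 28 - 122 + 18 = a*(-12*b - 24) - 6*b^2 - 78*b - 132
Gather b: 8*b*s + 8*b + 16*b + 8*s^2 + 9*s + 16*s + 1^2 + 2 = b*(8*s + 24) + 8*s^2 + 25*s + 3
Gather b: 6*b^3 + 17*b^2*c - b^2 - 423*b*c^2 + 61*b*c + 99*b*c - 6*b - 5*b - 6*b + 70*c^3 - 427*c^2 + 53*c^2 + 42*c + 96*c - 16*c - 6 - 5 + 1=6*b^3 + b^2*(17*c - 1) + b*(-423*c^2 + 160*c - 17) + 70*c^3 - 374*c^2 + 122*c - 10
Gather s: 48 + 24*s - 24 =24*s + 24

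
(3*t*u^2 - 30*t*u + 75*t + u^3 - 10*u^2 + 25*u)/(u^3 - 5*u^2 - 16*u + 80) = (3*t*u - 15*t + u^2 - 5*u)/(u^2 - 16)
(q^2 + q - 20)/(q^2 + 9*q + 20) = (q - 4)/(q + 4)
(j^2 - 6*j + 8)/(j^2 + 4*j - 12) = (j - 4)/(j + 6)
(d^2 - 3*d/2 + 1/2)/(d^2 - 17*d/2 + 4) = (d - 1)/(d - 8)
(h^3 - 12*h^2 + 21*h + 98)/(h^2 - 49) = (h^2 - 5*h - 14)/(h + 7)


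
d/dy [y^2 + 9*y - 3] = 2*y + 9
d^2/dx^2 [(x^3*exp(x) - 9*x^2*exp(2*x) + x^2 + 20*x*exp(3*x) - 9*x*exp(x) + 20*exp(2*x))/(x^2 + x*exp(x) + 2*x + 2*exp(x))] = (-((x*exp(x) + 4*exp(x) + 2)*(x^3*exp(x) - 9*x^2*exp(2*x) + x^2 + 20*x*exp(3*x) - 9*x*exp(x) + 20*exp(2*x)) + 2*(x*exp(x) + 2*x + 3*exp(x) + 2)*(x^3*exp(x) - 18*x^2*exp(2*x) + 3*x^2*exp(x) + 60*x*exp(3*x) - 18*x*exp(2*x) - 9*x*exp(x) + 2*x + 20*exp(3*x) + 40*exp(2*x) - 9*exp(x)))*(x^2 + x*exp(x) + 2*x + 2*exp(x)) + (x^2 + x*exp(x) + 2*x + 2*exp(x))^2*(x^3*exp(x) - 36*x^2*exp(2*x) + 6*x^2*exp(x) + 180*x*exp(3*x) - 72*x*exp(2*x) - 3*x*exp(x) + 120*exp(3*x) + 62*exp(2*x) - 18*exp(x) + 2) + 2*(x*exp(x) + 2*x + 3*exp(x) + 2)^2*(x^3*exp(x) - 9*x^2*exp(2*x) + x^2 + 20*x*exp(3*x) - 9*x*exp(x) + 20*exp(2*x)))/(x^2 + x*exp(x) + 2*x + 2*exp(x))^3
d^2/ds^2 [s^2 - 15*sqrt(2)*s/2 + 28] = 2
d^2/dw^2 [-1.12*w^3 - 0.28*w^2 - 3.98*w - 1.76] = -6.72*w - 0.56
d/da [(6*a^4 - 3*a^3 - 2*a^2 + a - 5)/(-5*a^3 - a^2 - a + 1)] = (-30*a^6 - 12*a^5 - 25*a^4 + 40*a^3 - 81*a^2 - 14*a - 4)/(25*a^6 + 10*a^5 + 11*a^4 - 8*a^3 - a^2 - 2*a + 1)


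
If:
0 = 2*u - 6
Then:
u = 3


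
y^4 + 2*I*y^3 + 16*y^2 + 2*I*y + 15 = (y - 3*I)*(y - I)*(y + I)*(y + 5*I)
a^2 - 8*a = a*(a - 8)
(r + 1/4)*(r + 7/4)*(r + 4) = r^3 + 6*r^2 + 135*r/16 + 7/4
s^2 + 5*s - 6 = (s - 1)*(s + 6)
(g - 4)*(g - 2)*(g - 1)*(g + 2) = g^4 - 5*g^3 + 20*g - 16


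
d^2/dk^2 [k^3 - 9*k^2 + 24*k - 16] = 6*k - 18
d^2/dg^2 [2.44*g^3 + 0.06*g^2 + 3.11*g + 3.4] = 14.64*g + 0.12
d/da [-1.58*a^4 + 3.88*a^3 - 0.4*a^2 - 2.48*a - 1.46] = -6.32*a^3 + 11.64*a^2 - 0.8*a - 2.48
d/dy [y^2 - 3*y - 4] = 2*y - 3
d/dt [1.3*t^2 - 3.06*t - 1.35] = 2.6*t - 3.06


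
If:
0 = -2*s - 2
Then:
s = -1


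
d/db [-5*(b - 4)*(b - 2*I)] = -10*b + 20 + 10*I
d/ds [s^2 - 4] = 2*s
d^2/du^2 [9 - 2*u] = 0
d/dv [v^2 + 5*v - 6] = 2*v + 5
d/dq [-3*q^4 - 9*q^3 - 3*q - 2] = -12*q^3 - 27*q^2 - 3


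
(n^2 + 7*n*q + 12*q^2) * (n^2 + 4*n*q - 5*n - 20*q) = n^4 + 11*n^3*q - 5*n^3 + 40*n^2*q^2 - 55*n^2*q + 48*n*q^3 - 200*n*q^2 - 240*q^3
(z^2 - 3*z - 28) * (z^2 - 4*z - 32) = z^4 - 7*z^3 - 48*z^2 + 208*z + 896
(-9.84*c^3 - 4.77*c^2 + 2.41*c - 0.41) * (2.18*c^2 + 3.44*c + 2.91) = -21.4512*c^5 - 44.2482*c^4 - 39.7894*c^3 - 6.4841*c^2 + 5.6027*c - 1.1931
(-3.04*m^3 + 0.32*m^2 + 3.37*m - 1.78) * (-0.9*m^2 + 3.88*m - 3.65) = 2.736*m^5 - 12.0832*m^4 + 9.3046*m^3 + 13.5096*m^2 - 19.2069*m + 6.497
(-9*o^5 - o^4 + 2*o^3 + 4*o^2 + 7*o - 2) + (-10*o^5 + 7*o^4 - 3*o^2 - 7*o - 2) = -19*o^5 + 6*o^4 + 2*o^3 + o^2 - 4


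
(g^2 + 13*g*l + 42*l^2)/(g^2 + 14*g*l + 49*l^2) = (g + 6*l)/(g + 7*l)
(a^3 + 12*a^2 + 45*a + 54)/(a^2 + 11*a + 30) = (a^2 + 6*a + 9)/(a + 5)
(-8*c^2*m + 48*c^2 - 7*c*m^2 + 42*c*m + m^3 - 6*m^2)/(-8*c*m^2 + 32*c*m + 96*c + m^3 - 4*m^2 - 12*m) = (c + m)/(m + 2)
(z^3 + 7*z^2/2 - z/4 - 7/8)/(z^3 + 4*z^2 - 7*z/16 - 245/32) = 4*(4*z^2 - 1)/(16*z^2 + 8*z - 35)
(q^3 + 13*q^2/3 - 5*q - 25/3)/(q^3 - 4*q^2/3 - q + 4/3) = (3*q^2 + 10*q - 25)/(3*q^2 - 7*q + 4)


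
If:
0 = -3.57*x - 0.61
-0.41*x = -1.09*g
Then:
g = -0.06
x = -0.17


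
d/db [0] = 0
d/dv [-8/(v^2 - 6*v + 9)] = 16*(v - 3)/(v^2 - 6*v + 9)^2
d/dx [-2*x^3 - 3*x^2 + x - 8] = -6*x^2 - 6*x + 1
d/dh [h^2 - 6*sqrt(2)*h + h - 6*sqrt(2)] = 2*h - 6*sqrt(2) + 1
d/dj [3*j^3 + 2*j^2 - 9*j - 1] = 9*j^2 + 4*j - 9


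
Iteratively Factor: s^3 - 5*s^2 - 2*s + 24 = (s - 4)*(s^2 - s - 6) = (s - 4)*(s + 2)*(s - 3)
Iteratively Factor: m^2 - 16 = (m - 4)*(m + 4)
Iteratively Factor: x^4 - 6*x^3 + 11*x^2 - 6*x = (x)*(x^3 - 6*x^2 + 11*x - 6) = x*(x - 2)*(x^2 - 4*x + 3) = x*(x - 3)*(x - 2)*(x - 1)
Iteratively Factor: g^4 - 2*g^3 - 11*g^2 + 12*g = (g - 4)*(g^3 + 2*g^2 - 3*g) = (g - 4)*(g - 1)*(g^2 + 3*g) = (g - 4)*(g - 1)*(g + 3)*(g)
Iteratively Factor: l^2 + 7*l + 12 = (l + 3)*(l + 4)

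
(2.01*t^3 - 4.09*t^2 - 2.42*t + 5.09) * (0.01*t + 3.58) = 0.0201*t^4 + 7.1549*t^3 - 14.6664*t^2 - 8.6127*t + 18.2222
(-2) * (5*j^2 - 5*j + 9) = -10*j^2 + 10*j - 18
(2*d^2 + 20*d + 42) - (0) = 2*d^2 + 20*d + 42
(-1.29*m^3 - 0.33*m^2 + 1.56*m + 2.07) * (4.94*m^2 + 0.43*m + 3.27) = -6.3726*m^5 - 2.1849*m^4 + 3.3462*m^3 + 9.8175*m^2 + 5.9913*m + 6.7689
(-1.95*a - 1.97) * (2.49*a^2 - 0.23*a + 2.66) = -4.8555*a^3 - 4.4568*a^2 - 4.7339*a - 5.2402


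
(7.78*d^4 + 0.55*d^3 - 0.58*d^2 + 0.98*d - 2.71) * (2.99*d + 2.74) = 23.2622*d^5 + 22.9617*d^4 - 0.2272*d^3 + 1.341*d^2 - 5.4177*d - 7.4254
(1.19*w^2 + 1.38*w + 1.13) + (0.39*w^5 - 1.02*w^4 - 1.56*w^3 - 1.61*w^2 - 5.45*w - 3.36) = 0.39*w^5 - 1.02*w^4 - 1.56*w^3 - 0.42*w^2 - 4.07*w - 2.23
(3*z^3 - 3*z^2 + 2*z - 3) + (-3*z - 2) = 3*z^3 - 3*z^2 - z - 5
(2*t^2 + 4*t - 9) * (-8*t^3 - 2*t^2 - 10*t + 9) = -16*t^5 - 36*t^4 + 44*t^3 - 4*t^2 + 126*t - 81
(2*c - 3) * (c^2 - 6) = 2*c^3 - 3*c^2 - 12*c + 18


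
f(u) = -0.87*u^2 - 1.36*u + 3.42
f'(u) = -1.74*u - 1.36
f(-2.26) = 2.05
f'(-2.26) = 2.57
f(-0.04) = 3.47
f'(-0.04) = -1.29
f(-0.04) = 3.47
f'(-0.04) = -1.29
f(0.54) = 2.43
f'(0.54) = -2.30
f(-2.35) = 1.81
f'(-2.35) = 2.73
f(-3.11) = -0.77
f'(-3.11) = 4.05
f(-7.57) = -36.14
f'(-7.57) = 11.81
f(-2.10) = 2.44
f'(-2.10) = 2.29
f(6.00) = -36.06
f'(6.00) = -11.80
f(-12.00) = -105.54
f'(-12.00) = 19.52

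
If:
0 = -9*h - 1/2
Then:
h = -1/18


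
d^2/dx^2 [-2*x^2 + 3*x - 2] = -4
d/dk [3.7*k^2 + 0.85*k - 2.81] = 7.4*k + 0.85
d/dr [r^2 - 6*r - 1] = 2*r - 6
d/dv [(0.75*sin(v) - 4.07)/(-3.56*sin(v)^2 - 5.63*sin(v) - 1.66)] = (2.67*sin(v)^2 - 28.9784*sin(v) - 24.1591)*cos(v)/(12.6736*sin(v)^4 + 40.0856*sin(v)^3 + 43.5161*sin(v)^2 + 18.6916*sin(v) + 2.7556)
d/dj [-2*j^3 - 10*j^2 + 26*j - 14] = -6*j^2 - 20*j + 26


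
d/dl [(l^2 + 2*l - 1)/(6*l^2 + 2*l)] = (-5*l^2 + 6*l + 1)/(2*l^2*(9*l^2 + 6*l + 1))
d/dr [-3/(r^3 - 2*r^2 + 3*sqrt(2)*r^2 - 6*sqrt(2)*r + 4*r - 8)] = 3*(3*r^2 - 4*r + 6*sqrt(2)*r - 6*sqrt(2) + 4)/(r^3 - 2*r^2 + 3*sqrt(2)*r^2 - 6*sqrt(2)*r + 4*r - 8)^2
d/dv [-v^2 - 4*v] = -2*v - 4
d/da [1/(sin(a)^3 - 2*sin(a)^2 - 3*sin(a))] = (4/tan(a) + 3*cos(a)^3/sin(a)^2)/((sin(a) - 3)^2*(sin(a) + 1)^2)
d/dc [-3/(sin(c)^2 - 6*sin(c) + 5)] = 6*(sin(c) - 3)*cos(c)/(sin(c)^2 - 6*sin(c) + 5)^2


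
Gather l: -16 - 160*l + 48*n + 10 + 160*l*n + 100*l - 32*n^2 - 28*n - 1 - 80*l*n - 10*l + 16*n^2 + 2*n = l*(80*n - 70) - 16*n^2 + 22*n - 7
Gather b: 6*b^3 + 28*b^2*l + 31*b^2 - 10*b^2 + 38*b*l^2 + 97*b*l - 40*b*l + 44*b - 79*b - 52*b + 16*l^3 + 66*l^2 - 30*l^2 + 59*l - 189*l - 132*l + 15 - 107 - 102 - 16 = 6*b^3 + b^2*(28*l + 21) + b*(38*l^2 + 57*l - 87) + 16*l^3 + 36*l^2 - 262*l - 210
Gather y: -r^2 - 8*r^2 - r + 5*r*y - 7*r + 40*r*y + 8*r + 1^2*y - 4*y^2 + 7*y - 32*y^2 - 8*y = -9*r^2 + 45*r*y - 36*y^2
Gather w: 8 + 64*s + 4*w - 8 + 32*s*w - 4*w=32*s*w + 64*s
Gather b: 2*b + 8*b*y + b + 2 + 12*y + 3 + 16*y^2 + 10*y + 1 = b*(8*y + 3) + 16*y^2 + 22*y + 6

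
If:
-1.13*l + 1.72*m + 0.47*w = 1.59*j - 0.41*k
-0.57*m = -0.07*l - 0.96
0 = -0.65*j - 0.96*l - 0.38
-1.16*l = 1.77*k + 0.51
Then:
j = 0.597977945225977*w + 4.13336059346268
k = 0.265345674847214*w + 1.80541071531948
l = -0.404880900413422*w - 3.19446290182369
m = 1.29190806468832 - 0.0497222158402448*w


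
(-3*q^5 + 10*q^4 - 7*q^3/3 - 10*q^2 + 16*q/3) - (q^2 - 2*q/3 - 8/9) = -3*q^5 + 10*q^4 - 7*q^3/3 - 11*q^2 + 6*q + 8/9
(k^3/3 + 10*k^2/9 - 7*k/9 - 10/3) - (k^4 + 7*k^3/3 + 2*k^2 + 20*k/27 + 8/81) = -k^4 - 2*k^3 - 8*k^2/9 - 41*k/27 - 278/81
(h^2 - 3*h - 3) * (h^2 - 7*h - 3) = h^4 - 10*h^3 + 15*h^2 + 30*h + 9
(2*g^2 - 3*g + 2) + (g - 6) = 2*g^2 - 2*g - 4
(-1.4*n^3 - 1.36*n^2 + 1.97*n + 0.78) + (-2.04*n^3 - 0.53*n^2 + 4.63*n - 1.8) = -3.44*n^3 - 1.89*n^2 + 6.6*n - 1.02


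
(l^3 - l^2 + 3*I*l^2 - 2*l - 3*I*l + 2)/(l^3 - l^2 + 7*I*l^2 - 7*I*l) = (l^2 + 3*I*l - 2)/(l*(l + 7*I))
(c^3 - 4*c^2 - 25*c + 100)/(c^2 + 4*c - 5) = (c^2 - 9*c + 20)/(c - 1)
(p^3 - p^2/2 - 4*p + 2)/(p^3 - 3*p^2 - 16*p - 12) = (p^2 - 5*p/2 + 1)/(p^2 - 5*p - 6)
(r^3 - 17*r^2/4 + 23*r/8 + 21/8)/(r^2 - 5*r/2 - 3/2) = r - 7/4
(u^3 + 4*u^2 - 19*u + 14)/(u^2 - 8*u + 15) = (u^3 + 4*u^2 - 19*u + 14)/(u^2 - 8*u + 15)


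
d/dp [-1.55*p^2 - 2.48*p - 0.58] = -3.1*p - 2.48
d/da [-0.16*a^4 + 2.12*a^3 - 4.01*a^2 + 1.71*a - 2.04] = -0.64*a^3 + 6.36*a^2 - 8.02*a + 1.71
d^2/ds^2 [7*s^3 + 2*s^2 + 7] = 42*s + 4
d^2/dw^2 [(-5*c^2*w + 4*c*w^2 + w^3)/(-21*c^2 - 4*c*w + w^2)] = c^2*(4368*c^3 + 2016*c^2*w + 1008*c*w^2 + 96*w^3)/(-9261*c^6 - 5292*c^5*w + 315*c^4*w^2 + 440*c^3*w^3 - 15*c^2*w^4 - 12*c*w^5 + w^6)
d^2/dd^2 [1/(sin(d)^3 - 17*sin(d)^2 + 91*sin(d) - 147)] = (-9*sin(d)^4 + 61*sin(d)^3 - 31*sin(d)^2 - 377*sin(d) + 236)/((sin(d) - 7)^4*(sin(d) - 3)^3)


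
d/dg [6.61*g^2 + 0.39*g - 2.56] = 13.22*g + 0.39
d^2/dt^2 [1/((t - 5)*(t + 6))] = 2*((t - 5)^2 + (t - 5)*(t + 6) + (t + 6)^2)/((t - 5)^3*(t + 6)^3)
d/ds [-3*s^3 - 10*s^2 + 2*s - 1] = -9*s^2 - 20*s + 2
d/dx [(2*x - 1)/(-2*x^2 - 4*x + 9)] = 2*(2*x^2 - 2*x + 7)/(4*x^4 + 16*x^3 - 20*x^2 - 72*x + 81)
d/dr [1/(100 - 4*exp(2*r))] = exp(2*r)/(2*(exp(2*r) - 25)^2)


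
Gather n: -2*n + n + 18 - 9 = 9 - n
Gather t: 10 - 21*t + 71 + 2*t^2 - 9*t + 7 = 2*t^2 - 30*t + 88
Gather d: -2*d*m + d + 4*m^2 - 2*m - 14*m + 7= d*(1 - 2*m) + 4*m^2 - 16*m + 7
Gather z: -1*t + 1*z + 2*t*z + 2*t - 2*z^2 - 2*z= t - 2*z^2 + z*(2*t - 1)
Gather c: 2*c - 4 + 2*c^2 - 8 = 2*c^2 + 2*c - 12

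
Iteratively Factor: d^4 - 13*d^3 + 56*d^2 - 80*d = (d)*(d^3 - 13*d^2 + 56*d - 80) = d*(d - 4)*(d^2 - 9*d + 20) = d*(d - 5)*(d - 4)*(d - 4)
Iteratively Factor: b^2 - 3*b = (b - 3)*(b)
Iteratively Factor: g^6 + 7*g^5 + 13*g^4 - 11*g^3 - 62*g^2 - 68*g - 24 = (g - 2)*(g^5 + 9*g^4 + 31*g^3 + 51*g^2 + 40*g + 12) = (g - 2)*(g + 1)*(g^4 + 8*g^3 + 23*g^2 + 28*g + 12) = (g - 2)*(g + 1)*(g + 2)*(g^3 + 6*g^2 + 11*g + 6) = (g - 2)*(g + 1)^2*(g + 2)*(g^2 + 5*g + 6) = (g - 2)*(g + 1)^2*(g + 2)^2*(g + 3)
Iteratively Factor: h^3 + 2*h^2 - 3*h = (h)*(h^2 + 2*h - 3) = h*(h - 1)*(h + 3)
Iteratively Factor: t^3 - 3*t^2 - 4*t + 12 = (t + 2)*(t^2 - 5*t + 6) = (t - 3)*(t + 2)*(t - 2)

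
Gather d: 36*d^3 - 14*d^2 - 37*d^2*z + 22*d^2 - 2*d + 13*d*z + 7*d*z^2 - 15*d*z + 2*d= 36*d^3 + d^2*(8 - 37*z) + d*(7*z^2 - 2*z)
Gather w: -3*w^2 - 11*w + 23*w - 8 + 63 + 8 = -3*w^2 + 12*w + 63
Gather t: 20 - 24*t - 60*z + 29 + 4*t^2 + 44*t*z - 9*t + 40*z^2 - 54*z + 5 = 4*t^2 + t*(44*z - 33) + 40*z^2 - 114*z + 54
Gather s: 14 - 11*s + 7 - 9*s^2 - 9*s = -9*s^2 - 20*s + 21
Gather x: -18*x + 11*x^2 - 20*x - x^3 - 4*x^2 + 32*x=-x^3 + 7*x^2 - 6*x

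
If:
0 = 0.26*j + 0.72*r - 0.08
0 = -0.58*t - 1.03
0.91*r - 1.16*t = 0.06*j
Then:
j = 5.56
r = -1.90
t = -1.78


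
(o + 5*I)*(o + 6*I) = o^2 + 11*I*o - 30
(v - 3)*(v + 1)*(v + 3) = v^3 + v^2 - 9*v - 9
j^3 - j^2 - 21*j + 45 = (j - 3)^2*(j + 5)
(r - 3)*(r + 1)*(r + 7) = r^3 + 5*r^2 - 17*r - 21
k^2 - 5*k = k*(k - 5)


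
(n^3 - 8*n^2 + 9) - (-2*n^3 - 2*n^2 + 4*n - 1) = 3*n^3 - 6*n^2 - 4*n + 10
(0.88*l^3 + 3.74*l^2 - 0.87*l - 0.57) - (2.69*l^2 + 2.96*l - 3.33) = 0.88*l^3 + 1.05*l^2 - 3.83*l + 2.76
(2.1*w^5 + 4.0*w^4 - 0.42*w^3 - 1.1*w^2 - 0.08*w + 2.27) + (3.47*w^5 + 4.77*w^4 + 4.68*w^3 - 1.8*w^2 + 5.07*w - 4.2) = 5.57*w^5 + 8.77*w^4 + 4.26*w^3 - 2.9*w^2 + 4.99*w - 1.93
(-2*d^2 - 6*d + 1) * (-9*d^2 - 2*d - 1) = 18*d^4 + 58*d^3 + 5*d^2 + 4*d - 1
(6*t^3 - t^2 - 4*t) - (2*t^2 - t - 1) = 6*t^3 - 3*t^2 - 3*t + 1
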